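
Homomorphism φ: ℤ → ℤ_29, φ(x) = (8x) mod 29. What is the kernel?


Kernel = preimage of identity
ker(φ) = {x ∈ ℤ : 8x ≡ 0 (mod 29)}. gcd(8,29) = 1, so 8x ≡ 0 (mod 29) ⟺ x ≡ 0 (mod 29/1 = 29). Hence ker(φ) = 29ℤ

ker(φ) = 29ℤ


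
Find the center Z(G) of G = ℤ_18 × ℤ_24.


Z(G) = {g ∈ G | gx = xg for all x ∈ G}
Direct product of abelian groups is abelian, so Z(G) = G

Z(ℤ_18 × ℤ_24) = ℤ_18 × ℤ_24


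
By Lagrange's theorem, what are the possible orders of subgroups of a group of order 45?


Lagrange's theorem: |H| divides |G|
|G| = 45
Divisors of 45: 1, 3, 5, 9, 15, 45

Possible subgroup orders: {1, 3, 5, 9, 15, 45}


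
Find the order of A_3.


|A_n| = n!/2 (even permutations)
|A_3| = 3!/2 = 6/2 = 3

|A_3| = 3


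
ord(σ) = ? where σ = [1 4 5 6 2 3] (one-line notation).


Cycle decomposition: (2 4 6 3 5)
Cycle lengths: 5
Order = lcm(5) = 5

ord(σ) = 5


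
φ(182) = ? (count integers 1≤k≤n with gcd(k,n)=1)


Factor n: 182 = 2 × 7 × 13
φ(n) = n · ∏(1 - 1/p) over distinct primes p | n
φ(182) = 182 · (1 - 1/2) · (1 - 1/7) · (1 - 1/13) = 72

φ(182) = 72


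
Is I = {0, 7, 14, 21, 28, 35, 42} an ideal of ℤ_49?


Check ideal conditions for I = {0, 7, 14, 21, 28, 35, 42} in ℤ_49:
(1) I is an additive subgroup? Yes
(2) For r ∈ ℤ_49 and a ∈ I: r·a ∈ I? Yes

Yes, I is an ideal of ℤ_49


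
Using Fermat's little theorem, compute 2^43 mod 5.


Fermat's little theorem: if p is prime and gcd(a,p)=1, then a^(p-1) ≡ 1 (mod p)
p = 5 is prime, gcd(2,5) = 1
Reduce exponent: 43 mod 4 = 3
So 2^43 ≡ 2^3 (mod 5)
2^3 mod 5 = 3

2^43 ≡ 3 (mod 5)


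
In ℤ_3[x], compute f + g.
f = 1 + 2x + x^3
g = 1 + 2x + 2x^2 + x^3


Add coefficients mod 3:
x^0: 1 + 1 = 2 (mod 3)
x^1: 2 + 2 = 1 (mod 3)
x^2: 0 + 2 = 2 (mod 3)
x^3: 1 + 1 = 2 (mod 3)
Result: 2 + x + 2x^2 + 2x^3

f + g = 2 + x + 2x^2 + 2x^3


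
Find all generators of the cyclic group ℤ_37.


g generates ℤ_n iff gcd(g,n) = 1
Prime factors of 37: 37
Generators are g ∈ {1,...,36} not divisible by any of these primes.
Generators: {1, 2, 3, 4, 5, 6, 7, 8, 9, 10, 11, 12, 13, 14, 15, 16, 17, 18, 19, 20, 21, 22, 23, 24, 25, 26, 27, 28, 29, 30, 31, 32, 33, 34, 35, 36}
Number of generators = φ(37) = 36

Generators of ℤ_37 = {1, 2, 3, 4, 5, 6, 7, 8, 9, 10, 11, 12, 13, 14, 15, 16, 17, 18, 19, 20, 21, 22, 23, 24, 25, 26, 27, 28, 29, 30, 31, 32, 33, 34, 35, 36}


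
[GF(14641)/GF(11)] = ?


GF(14641) = GF(11^4), so the extension degree is 4

[GF(14641)/GF(11)] = 4


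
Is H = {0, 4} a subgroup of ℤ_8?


Subgroup test for H = {0, 4} in (ℤ_8, +):
(1) 0 ∈ H? Yes
(2) Closure: for all a,b ∈ H, (a+b) mod 8 ∈ H? Yes
(3) Inverses: for all a ∈ H, -a mod 8 ∈ H? Yes

Yes, H is a subgroup of ℤ_8


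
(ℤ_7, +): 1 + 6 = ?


Operation: addition mod 7
1 + 6 = (a + b) mod 7 with a = 1, b = 6

1 + 6 = 0


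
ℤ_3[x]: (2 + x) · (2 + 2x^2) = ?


Expand and collect like terms; reduce coefficients mod 3:
x^0: 2·2 = 4 ≡ 1 (mod 3)
x^1: 2·0 + 1·2 = 2 ≡ 2 (mod 3)
x^2: 2·2 + 1·0 = 4 ≡ 1 (mod 3)
x^3: 1·2 = 2 ≡ 2 (mod 3)
Result: 1 + 2x + x^2 + 2x^3

f · g = 1 + 2x + x^2 + 2x^3


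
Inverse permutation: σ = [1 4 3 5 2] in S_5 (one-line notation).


To find σ⁻¹, swap domain and range:
σ(1) = 1 → σ⁻¹(1) = 1
σ(2) = 4 → σ⁻¹(4) = 2
σ(3) = 3 → σ⁻¹(3) = 3
σ(4) = 5 → σ⁻¹(5) = 4
σ(5) = 2 → σ⁻¹(2) = 5

σ⁻¹ = [1 5 3 2 4]


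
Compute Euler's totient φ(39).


Factor n: 39 = 3 × 13
φ(n) = n · ∏(1 - 1/p) over distinct primes p | n
φ(39) = 39 · (1 - 1/3) · (1 - 1/13) = 24

φ(39) = 24


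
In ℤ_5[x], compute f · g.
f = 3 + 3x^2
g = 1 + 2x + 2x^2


Expand and collect like terms; reduce coefficients mod 5:
x^0: 3·1 = 3 ≡ 3 (mod 5)
x^1: 3·2 + 0·1 = 6 ≡ 1 (mod 5)
x^2: 3·2 + 0·2 + 3·1 = 9 ≡ 4 (mod 5)
x^3: 0·2 + 3·2 = 6 ≡ 1 (mod 5)
x^4: 3·2 = 6 ≡ 1 (mod 5)
Result: 3 + x + 4x^2 + x^3 + x^4

f · g = 3 + x + 4x^2 + x^3 + x^4


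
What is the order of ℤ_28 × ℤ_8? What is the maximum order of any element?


|ℤ_28 × ℤ_8| = 28 × 8 = 224
Max element order = lcm(28,8) = 56
Cyclic? No (gcd=4)

|ℤ_28×ℤ_8| = 224, max element order = 56


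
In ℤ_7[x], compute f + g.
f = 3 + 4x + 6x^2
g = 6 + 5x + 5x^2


Add coefficients mod 7:
x^0: 3 + 6 = 2 (mod 7)
x^1: 4 + 5 = 2 (mod 7)
x^2: 6 + 5 = 4 (mod 7)
Result: 2 + 2x + 4x^2

f + g = 2 + 2x + 4x^2


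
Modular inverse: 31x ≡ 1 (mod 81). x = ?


Use the extended Euclidean algorithm to write 1 = 31·s + 81·t; then s mod 81 is the inverse.
Euclidean algorithm:
  31 = 0·81 + 31
  81 = 2·31 + 19
  31 = 1·19 + 12
  19 = 1·12 + 7
  12 = 1·7 + 5
  7 = 1·5 + 2
  5 = 2·2 + 1
  2 = 2·1 + 0
gcd(31,81) = 1
Back-substitution gives: 31·(34) + 81·(-13) = 1
So 31⁻¹ ≡ 34 ≡ 34 (mod 81)
Check: 31 × 34 = 1054 ≡ 1 (mod 81) ✓

31⁻¹ ≡ 34 (mod 81)


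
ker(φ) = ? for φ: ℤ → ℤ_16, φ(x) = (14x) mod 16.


Kernel = preimage of identity
ker(φ) = {x ∈ ℤ : 14x ≡ 0 (mod 16)}. gcd(14,16) = 2, so 14x ≡ 0 (mod 16) ⟺ x ≡ 0 (mod 16/2 = 8). Hence ker(φ) = 8ℤ

ker(φ) = 8ℤ


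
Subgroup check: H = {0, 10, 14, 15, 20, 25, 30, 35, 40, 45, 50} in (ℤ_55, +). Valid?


Subgroup test for H = {0, 10, 14, 15, 20, 25, 30, 35, 40, 45, 50} in (ℤ_55, +):
(1) 0 ∈ H? Yes
(2) Closure: for all a,b ∈ H, (a+b) mod 55 ∈ H? No  [counterexample: 10 + 14 = 24 ∉ H]
(3) Inverses: for all a ∈ H, -a mod 55 ∈ H? No

No, H is not a subgroup of ℤ_55


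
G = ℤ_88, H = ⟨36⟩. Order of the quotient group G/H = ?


|⟨36⟩| = n / gcd(36, 88) = 88 / 4 = 22
H is normal (ℤ_88 is abelian).
|G/H| = |G| / |H| = 88 / 22 = 4

|G/H| = 4


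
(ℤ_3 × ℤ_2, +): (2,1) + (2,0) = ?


Operation: componentwise addition mod (3, 2)
(2,1) + (2,0) = ((a₁+b₁) mod 3, (a₂+b₂) mod 2) with a = (2,1), b = (2,0)

(2,1) + (2,0) = (1,1)


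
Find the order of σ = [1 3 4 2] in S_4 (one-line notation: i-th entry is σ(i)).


Cycle decomposition: (2 3 4)
Cycle lengths: 3
Order = lcm(3) = 3

ord(σ) = 3


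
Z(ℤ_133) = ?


Z(G) = {g ∈ G | gx = xg for all x ∈ G}
ℤ_133 is abelian, so Z(G) = G

Z(ℤ_133) = ℤ_133


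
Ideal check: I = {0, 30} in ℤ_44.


Check ideal conditions for I = {0, 30} in ℤ_44:
(1) I is an additive subgroup? No
(2) For r ∈ ℤ_44 and a ∈ I: r·a ∈ I? No  [counterexample: r=2, a=30, r·a mod 44 = 16 ∉ I]

No, I is not an ideal of ℤ_44


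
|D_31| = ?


|D_n| = 2n (n rotations and n reflections)
|D_31| = 2×31 = 62

|D_31| = 62


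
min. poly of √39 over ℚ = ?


√39 satisfies x² - 39 = 0, irreducible over ℚ since 39 is squarefree

Minimal polynomial: x² - 39


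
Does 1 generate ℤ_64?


g generates ℤ_n iff gcd(g, n) = 1
gcd(1, 64) = 1
Since gcd = 1, 1 is a generator.

Yes, 1 generates ℤ_64


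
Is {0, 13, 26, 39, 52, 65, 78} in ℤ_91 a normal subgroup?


H = {0, 13, 26, 39, 52, 65, 78} in ℤ_91
ℤ_91 is abelian; every subgroup of an abelian group is normal

Yes, normal subgroup


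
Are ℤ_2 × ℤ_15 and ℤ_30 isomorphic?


Comparing ℤ_2 × ℤ_15 and ℤ_30:
gcd(2,15) = 1, so ℤ_2 × ℤ_15 ≅ ℤ_30 (CRT)

Yes, ℤ_2 × ℤ_15 ≅ ℤ_30


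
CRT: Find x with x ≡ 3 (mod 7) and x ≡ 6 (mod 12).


m₁ = 7, m₂ = 12, gcd = 1, so CRT applies. M = m₁·m₂ = 84
Let M₁ = M/m₁ = 12, M₂ = M/m₂ = 7
Find y₁ ≡ M₁⁻¹ (mod m₁): 12⁻¹ ≡ 3 (mod 7)
Find y₂ ≡ M₂⁻¹ (mod m₂): 7⁻¹ ≡ 7 (mod 12)
x = a₁·M₁·y₁ + a₂·M₂·y₂ = 3·12·3 + 6·7·7 = 402
Reduce mod 84: x ≡ 66
Check: 66 mod 7 = 3 ✓, 66 mod 12 = 6 ✓

x ≡ 66 (mod 84)


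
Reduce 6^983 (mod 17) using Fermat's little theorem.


Fermat's little theorem: if p is prime and gcd(a,p)=1, then a^(p-1) ≡ 1 (mod p)
p = 17 is prime, gcd(6,17) = 1
Reduce exponent: 983 mod 16 = 7
So 6^983 ≡ 6^7 (mod 17)
6^7 mod 17 = 14

6^983 ≡ 14 (mod 17)


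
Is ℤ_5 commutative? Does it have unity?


ℤ_5 is a commutative ring with unity 1; 5 is prime, so ℤ_5 is a field (hence an integral domain)
Commutative: Yes
Integral domain: Yes
Has unity: Yes

ℤ_5: Commutative=Yes, Unity=Yes


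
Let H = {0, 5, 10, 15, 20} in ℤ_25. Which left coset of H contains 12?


12 + H = {12 + h (mod 25) : h ∈ H}
12+0=12, 12+5=17, 12+10=22, 12+15=2, 12+20=7
12 + H = {2, 7, 12, 17, 22} = 2 + H

12 + H = {2, 7, 12, 17, 22}


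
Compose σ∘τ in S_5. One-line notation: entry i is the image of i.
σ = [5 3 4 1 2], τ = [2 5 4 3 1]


σ∘τ: apply τ first, then σ
1 →τ 2 →σ 3
2 →τ 5 →σ 2
3 →τ 4 →σ 1
4 →τ 3 →σ 4
5 →τ 1 →σ 5

σ∘τ = [3 2 1 4 5]


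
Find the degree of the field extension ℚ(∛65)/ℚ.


∛65 has minimal polynomial x³ - 65 (irreducible over ℚ since 65 is not a perfect cube)

[ℚ(∛65)/ℚ] = 3


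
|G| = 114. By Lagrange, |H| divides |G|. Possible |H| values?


Lagrange's theorem: |H| divides |G|
|G| = 114
Divisors of 114: 1, 2, 3, 6, 19, 38, 57, 114

Possible subgroup orders: {1, 2, 3, 6, 19, 38, 57, 114}


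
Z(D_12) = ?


Z(G) = {g ∈ G | gx = xg for all x ∈ G}
For even n, Z(D_n) = {e, r^(n/2)}: the 180° rotation r^6 commutes with every reflection and rotation

Z(D_12) = {e, r^6}


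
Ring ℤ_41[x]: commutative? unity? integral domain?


ℤ_41 is a field (n prime), so ℤ_41[x] is a commutative integral domain with unity
Commutative: Yes
Integral domain: Yes
Has unity: Yes

ℤ_41[x]: Commutative=Yes, Unity=Yes


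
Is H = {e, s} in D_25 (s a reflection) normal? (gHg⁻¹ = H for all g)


H = {e, s} in D_25 (s a reflection)
r·s·r⁻¹ = sr⁻² ≠ s for n ≥ 3, so {e, s} is not closed under conjugation

No, not a normal subgroup


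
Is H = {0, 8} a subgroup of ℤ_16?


Subgroup test for H = {0, 8} in (ℤ_16, +):
(1) 0 ∈ H? Yes
(2) Closure: for all a,b ∈ H, (a+b) mod 16 ∈ H? Yes
(3) Inverses: for all a ∈ H, -a mod 16 ∈ H? Yes

Yes, H is a subgroup of ℤ_16


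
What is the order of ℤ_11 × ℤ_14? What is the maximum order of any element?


|ℤ_11 × ℤ_14| = 11 × 14 = 154
Max element order = lcm(11,14) = 154
Cyclic? Yes (gcd=1)

|ℤ_11×ℤ_14| = 154, max element order = 154


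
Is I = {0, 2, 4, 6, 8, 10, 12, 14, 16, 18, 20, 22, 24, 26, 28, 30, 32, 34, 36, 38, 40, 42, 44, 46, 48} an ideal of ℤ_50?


Check ideal conditions for I = {0, 2, 4, 6, 8, 10, 12, 14, 16, 18, 20, 22, 24, 26, 28, 30, 32, 34, 36, 38, 40, 42, 44, 46, 48} in ℤ_50:
(1) I is an additive subgroup? Yes
(2) For r ∈ ℤ_50 and a ∈ I: r·a ∈ I? Yes

Yes, I is an ideal of ℤ_50


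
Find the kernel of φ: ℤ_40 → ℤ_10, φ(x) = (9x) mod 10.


Kernel = preimage of identity
ker(φ) = {x ∈ ℤ_40 : 9x ≡ 0 (mod 10)}. Since 10 | 40, φ is well-defined. The kernel is the cyclic subgroup ⟨10⟩ of ℤ_40 (order 4), i.e. {0, 10, 20, 30}

ker(φ) = {0, 10, 20, 30}


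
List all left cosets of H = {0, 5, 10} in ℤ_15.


H = {0, 5, 10}, |H| = 3
Number of cosets = |G|/|H| = 15/3 = 5
0 + H = {0, 5, 10}
1 + H = {1, 6, 11}
2 + H = {2, 7, 12}
3 + H = {3, 8, 13}
4 + H = {4, 9, 14}

Cosets: 0+H={0,5,10}; 1+H={1,6,11}; 2+H={2,7,12}; 3+H={3,8,13}; 4+H={4,9,14}


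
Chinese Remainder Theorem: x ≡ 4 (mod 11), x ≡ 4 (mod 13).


m₁ = 11, m₂ = 13, gcd = 1, so CRT applies. M = m₁·m₂ = 143
Let M₁ = M/m₁ = 13, M₂ = M/m₂ = 11
Find y₁ ≡ M₁⁻¹ (mod m₁): 13⁻¹ ≡ 6 (mod 11)
Find y₂ ≡ M₂⁻¹ (mod m₂): 11⁻¹ ≡ 6 (mod 13)
x = a₁·M₁·y₁ + a₂·M₂·y₂ = 4·13·6 + 4·11·6 = 576
Reduce mod 143: x ≡ 4
Check: 4 mod 11 = 4 ✓, 4 mod 13 = 4 ✓

x ≡ 4 (mod 143)


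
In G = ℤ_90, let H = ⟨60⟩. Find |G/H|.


|⟨60⟩| = n / gcd(60, 90) = 90 / 30 = 3
H is normal (ℤ_90 is abelian).
|G/H| = |G| / |H| = 90 / 3 = 30

|G/H| = 30


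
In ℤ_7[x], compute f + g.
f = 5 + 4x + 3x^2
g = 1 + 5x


Add coefficients mod 7:
x^0: 5 + 1 = 6 (mod 7)
x^1: 4 + 5 = 2 (mod 7)
x^2: 3 + 0 = 3 (mod 7)
Result: 6 + 2x + 3x^2

f + g = 6 + 2x + 3x^2


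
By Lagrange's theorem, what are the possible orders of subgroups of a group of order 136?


Lagrange's theorem: |H| divides |G|
|G| = 136
Divisors of 136: 1, 2, 4, 8, 17, 34, 68, 136

Possible subgroup orders: {1, 2, 4, 8, 17, 34, 68, 136}


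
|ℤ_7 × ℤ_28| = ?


|A × B| = |A| · |B|
|ℤ_7 × ℤ_28| = 7 × 28 = 196

|ℤ_7 × ℤ_28| = 196


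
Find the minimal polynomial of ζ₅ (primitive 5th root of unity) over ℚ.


ζ₅ is a root of Φ₅(x) = x⁴ + x³ + x² + x + 1, irreducible over ℚ

Minimal polynomial: x⁴ + x³ + x² + x + 1


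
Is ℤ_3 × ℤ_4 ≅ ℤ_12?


Comparing ℤ_3 × ℤ_4 and ℤ_12:
gcd(3,4) = 1, so ℤ_3 × ℤ_4 ≅ ℤ_12 (CRT)

Yes, ℤ_3 × ℤ_4 ≅ ℤ_12


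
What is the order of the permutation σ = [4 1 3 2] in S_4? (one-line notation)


Cycle decomposition: (1 4 2)
Cycle lengths: 3
Order = lcm(3) = 3

ord(σ) = 3


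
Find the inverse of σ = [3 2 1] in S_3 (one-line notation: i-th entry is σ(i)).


To find σ⁻¹, swap domain and range:
σ(1) = 3 → σ⁻¹(3) = 1
σ(2) = 2 → σ⁻¹(2) = 2
σ(3) = 1 → σ⁻¹(1) = 3

σ⁻¹ = [3 2 1]


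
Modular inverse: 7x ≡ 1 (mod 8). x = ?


Use the extended Euclidean algorithm to write 1 = 7·s + 8·t; then s mod 8 is the inverse.
Euclidean algorithm:
  7 = 0·8 + 7
  8 = 1·7 + 1
  7 = 7·1 + 0
gcd(7,8) = 1
Back-substitution gives: 7·(-1) + 8·(1) = 1
So 7⁻¹ ≡ -1 ≡ 7 (mod 8)
Check: 7 × 7 = 49 ≡ 1 (mod 8) ✓

7⁻¹ ≡ 7 (mod 8)


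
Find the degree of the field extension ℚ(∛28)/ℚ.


∛28 has minimal polynomial x³ - 28 (irreducible over ℚ since 28 is not a perfect cube)

[ℚ(∛28)/ℚ] = 3


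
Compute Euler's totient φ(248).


Factor n: 248 = 2^3 × 31
φ(n) = n · ∏(1 - 1/p) over distinct primes p | n
φ(248) = 248 · (1 - 1/2) · (1 - 1/31) = 120

φ(248) = 120


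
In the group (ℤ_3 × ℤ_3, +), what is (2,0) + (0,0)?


Operation: componentwise addition mod (3, 3)
(2,0) + (0,0) = ((a₁+b₁) mod 3, (a₂+b₂) mod 3) with a = (2,0), b = (0,0)

(2,0) + (0,0) = (2,0)


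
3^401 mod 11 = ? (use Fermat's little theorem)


Fermat's little theorem: if p is prime and gcd(a,p)=1, then a^(p-1) ≡ 1 (mod p)
p = 11 is prime, gcd(3,11) = 1
Reduce exponent: 401 mod 10 = 1
So 3^401 ≡ 3^1 (mod 11)
3^1 mod 11 = 3

3^401 ≡ 3 (mod 11)


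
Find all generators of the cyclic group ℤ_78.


g generates ℤ_n iff gcd(g,n) = 1
Prime factors of 78: 2, 3, 13
Generators are g ∈ {1,...,77} not divisible by any of these primes.
Generators: {1, 5, 7, 11, 17, 19, 23, 25, 29, 31, 35, 37, 41, 43, 47, 49, 53, 55, 59, 61, 67, 71, 73, 77}
Number of generators = φ(78) = 24

Generators of ℤ_78 = {1, 5, 7, 11, 17, 19, 23, 25, 29, 31, 35, 37, 41, 43, 47, 49, 53, 55, 59, 61, 67, 71, 73, 77}


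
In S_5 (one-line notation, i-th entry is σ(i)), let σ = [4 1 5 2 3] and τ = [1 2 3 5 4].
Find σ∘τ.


σ∘τ: apply τ first, then σ
1 →τ 1 →σ 4
2 →τ 2 →σ 1
3 →τ 3 →σ 5
4 →τ 5 →σ 3
5 →τ 4 →σ 2

σ∘τ = [4 1 5 3 2]


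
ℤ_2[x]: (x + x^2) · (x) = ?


Expand and collect like terms; reduce coefficients mod 2:
x^0: 0·0 = 0 ≡ 0 (mod 2)
x^1: 0·1 + 1·0 = 0 ≡ 0 (mod 2)
x^2: 1·1 + 1·0 = 1 ≡ 1 (mod 2)
x^3: 1·1 = 1 ≡ 1 (mod 2)
Result: x^2 + x^3

f · g = x^2 + x^3


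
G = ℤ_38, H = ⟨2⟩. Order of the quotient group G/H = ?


|⟨2⟩| = n / gcd(2, 38) = 38 / 2 = 19
H is normal (ℤ_38 is abelian).
|G/H| = |G| / |H| = 38 / 19 = 2

|G/H| = 2


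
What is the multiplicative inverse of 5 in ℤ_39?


Use the extended Euclidean algorithm to write 1 = 5·s + 39·t; then s mod 39 is the inverse.
Euclidean algorithm:
  5 = 0·39 + 5
  39 = 7·5 + 4
  5 = 1·4 + 1
  4 = 4·1 + 0
gcd(5,39) = 1
Back-substitution gives: 5·(8) + 39·(-1) = 1
So 5⁻¹ ≡ 8 ≡ 8 (mod 39)
Check: 5 × 8 = 40 ≡ 1 (mod 39) ✓

5⁻¹ ≡ 8 (mod 39)


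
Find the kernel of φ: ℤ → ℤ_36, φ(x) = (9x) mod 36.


Kernel = preimage of identity
ker(φ) = {x ∈ ℤ : 9x ≡ 0 (mod 36)}. gcd(9,36) = 9, so 9x ≡ 0 (mod 36) ⟺ x ≡ 0 (mod 36/9 = 4). Hence ker(φ) = 4ℤ

ker(φ) = 4ℤ


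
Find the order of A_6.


|A_n| = n!/2 (even permutations)
|A_6| = 6!/2 = 720/2 = 360

|A_6| = 360


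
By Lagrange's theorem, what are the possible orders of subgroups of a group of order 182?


Lagrange's theorem: |H| divides |G|
|G| = 182
Divisors of 182: 1, 2, 7, 13, 14, 26, 91, 182

Possible subgroup orders: {1, 2, 7, 13, 14, 26, 91, 182}


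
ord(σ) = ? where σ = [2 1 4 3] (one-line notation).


Cycle decomposition: (1 2) (3 4)
Cycle lengths: 2, 2
Order = lcm(2, 2) = 2

ord(σ) = 2


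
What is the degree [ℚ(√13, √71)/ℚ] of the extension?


[ℚ(√13,√71):ℚ] = [ℚ(√13,√71):ℚ(√13)]·[ℚ(√13):ℚ] = 2·2 = 4

[ℚ(√13, √71)/ℚ] = 4


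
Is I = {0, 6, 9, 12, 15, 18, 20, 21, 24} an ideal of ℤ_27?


Check ideal conditions for I = {0, 6, 9, 12, 15, 18, 20, 21, 24} in ℤ_27:
(1) I is an additive subgroup? No
(2) For r ∈ ℤ_27 and a ∈ I: r·a ∈ I? No  [counterexample: r=2, a=15, r·a mod 27 = 3 ∉ I]

No, I is not an ideal of ℤ_27


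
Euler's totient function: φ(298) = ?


Factor n: 298 = 2 × 149
φ(n) = n · ∏(1 - 1/p) over distinct primes p | n
φ(298) = 298 · (1 - 1/2) · (1 - 1/149) = 148

φ(298) = 148


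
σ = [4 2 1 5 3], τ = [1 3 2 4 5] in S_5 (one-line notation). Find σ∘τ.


σ∘τ: apply τ first, then σ
1 →τ 1 →σ 4
2 →τ 3 →σ 1
3 →τ 2 →σ 2
4 →τ 4 →σ 5
5 →τ 5 →σ 3

σ∘τ = [4 1 2 5 3]


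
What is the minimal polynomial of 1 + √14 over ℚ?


Let α = 1 + √14. Then α - 1 = √14, so (α - 1)² = 14, giving α² - 2α - 13 = 0. Degree 2 and α ∉ ℚ, so this is the minimal polynomial.

Minimal polynomial: x² - 2x - 13


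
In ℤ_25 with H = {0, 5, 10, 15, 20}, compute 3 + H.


3 + H = {3 + h (mod 25) : h ∈ H}
3+0=3, 3+5=8, 3+10=13, 3+15=18, 3+20=23

3 + H = {3, 8, 13, 18, 23}


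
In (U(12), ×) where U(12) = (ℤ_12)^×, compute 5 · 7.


Operation: multiplication mod 12
5 · 7 = (a × b) mod 12 with a = 5, b = 7

5 · 7 = 11


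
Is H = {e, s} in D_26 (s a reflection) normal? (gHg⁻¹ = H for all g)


H = {e, s} in D_26 (s a reflection)
r·s·r⁻¹ = sr⁻² ≠ s for n ≥ 3, so {e, s} is not closed under conjugation

No, not a normal subgroup


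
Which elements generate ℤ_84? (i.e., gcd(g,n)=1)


g generates ℤ_n iff gcd(g,n) = 1
Prime factors of 84: 2, 3, 7
Generators are g ∈ {1,...,83} not divisible by any of these primes.
Generators: {1, 5, 11, 13, 17, 19, 23, 25, 29, 31, 37, 41, 43, 47, 53, 55, 59, 61, 65, 67, 71, 73, 79, 83}
Number of generators = φ(84) = 24

Generators of ℤ_84 = {1, 5, 11, 13, 17, 19, 23, 25, 29, 31, 37, 41, 43, 47, 53, 55, 59, 61, 65, 67, 71, 73, 79, 83}


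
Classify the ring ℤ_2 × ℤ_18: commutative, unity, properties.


Direct product ring; commutative with unity (1,1); but (1,0)·(0,1) = (0,0) gives zero divisors, so not an integral domain
Commutative: Yes
Integral domain: No
Has unity: Yes

ℤ_2 × ℤ_18: Commutative=Yes, Unity=Yes


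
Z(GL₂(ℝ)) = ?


Z(G) = {g ∈ G | gx = xg for all x ∈ G}
Only scalar multiples of the identity commute with all invertible matrices

Z(GL₂(ℝ)) = {aI : a ∈ ℝ, a ≠ 0}


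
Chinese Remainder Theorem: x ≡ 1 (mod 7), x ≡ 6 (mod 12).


m₁ = 7, m₂ = 12, gcd = 1, so CRT applies. M = m₁·m₂ = 84
Let M₁ = M/m₁ = 12, M₂ = M/m₂ = 7
Find y₁ ≡ M₁⁻¹ (mod m₁): 12⁻¹ ≡ 3 (mod 7)
Find y₂ ≡ M₂⁻¹ (mod m₂): 7⁻¹ ≡ 7 (mod 12)
x = a₁·M₁·y₁ + a₂·M₂·y₂ = 1·12·3 + 6·7·7 = 330
Reduce mod 84: x ≡ 78
Check: 78 mod 7 = 1 ✓, 78 mod 12 = 6 ✓

x ≡ 78 (mod 84)


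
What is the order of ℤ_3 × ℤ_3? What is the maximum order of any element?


|ℤ_3 × ℤ_3| = 3 × 3 = 9
Max element order = lcm(3,3) = 3
Cyclic? No (gcd=3)

|ℤ_3×ℤ_3| = 9, max element order = 3


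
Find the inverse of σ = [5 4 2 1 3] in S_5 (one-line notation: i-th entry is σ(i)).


To find σ⁻¹, swap domain and range:
σ(1) = 5 → σ⁻¹(5) = 1
σ(2) = 4 → σ⁻¹(4) = 2
σ(3) = 2 → σ⁻¹(2) = 3
σ(4) = 1 → σ⁻¹(1) = 4
σ(5) = 3 → σ⁻¹(3) = 5

σ⁻¹ = [4 3 5 2 1]


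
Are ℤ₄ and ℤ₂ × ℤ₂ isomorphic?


Comparing ℤ₄ and ℤ₂ × ℤ₂:
ℤ₄ has an element of order 4; ℤ₂×ℤ₂ has exponent 2

No, ℤ₄ ≇ ℤ₂ × ℤ₂


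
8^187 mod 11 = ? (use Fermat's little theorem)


Fermat's little theorem: if p is prime and gcd(a,p)=1, then a^(p-1) ≡ 1 (mod p)
p = 11 is prime, gcd(8,11) = 1
Reduce exponent: 187 mod 10 = 7
So 8^187 ≡ 8^7 (mod 11)
8^7 mod 11 = 2

8^187 ≡ 2 (mod 11)


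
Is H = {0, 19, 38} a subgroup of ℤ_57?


Subgroup test for H = {0, 19, 38} in (ℤ_57, +):
(1) 0 ∈ H? Yes
(2) Closure: for all a,b ∈ H, (a+b) mod 57 ∈ H? Yes
(3) Inverses: for all a ∈ H, -a mod 57 ∈ H? Yes

Yes, H is a subgroup of ℤ_57


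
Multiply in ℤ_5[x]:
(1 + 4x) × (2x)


Expand and collect like terms; reduce coefficients mod 5:
x^0: 1·0 = 0 ≡ 0 (mod 5)
x^1: 1·2 + 4·0 = 2 ≡ 2 (mod 5)
x^2: 4·2 = 8 ≡ 3 (mod 5)
Result: 2x + 3x^2

f · g = 2x + 3x^2


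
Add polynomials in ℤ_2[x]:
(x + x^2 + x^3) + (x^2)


Add coefficients mod 2:
x^0: 0 + 0 = 0 (mod 2)
x^1: 1 + 0 = 1 (mod 2)
x^2: 1 + 1 = 0 (mod 2)
x^3: 1 + 0 = 1 (mod 2)
Result: x + x^3

f + g = x + x^3


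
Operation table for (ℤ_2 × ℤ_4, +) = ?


Elements: {(0,0), (0,1), (0,2), (0,3), (1,0), (1,1), (1,2), (1,3)}
Operation: componentwise addition mod (2, 4)
Entry (a, b) = ((a₁+b₁) mod 2, (a₂+b₂) mod 4)

Cayley table:
      | (0,0) | (0,1) | (0,2) | (0,3) | (1,0) | (1,1) | (1,2) | (1,3)
(0,0) | (0,0) | (0,1) | (0,2) | (0,3) | (1,0) | (1,1) | (1,2) | (1,3)
(0,1) | (0,1) | (0,2) | (0,3) | (0,0) | (1,1) | (1,2) | (1,3) | (1,0)
(0,2) | (0,2) | (0,3) | (0,0) | (0,1) | (1,2) | (1,3) | (1,0) | (1,1)
(0,3) | (0,3) | (0,0) | (0,1) | (0,2) | (1,3) | (1,0) | (1,1) | (1,2)
(1,0) | (1,0) | (1,1) | (1,2) | (1,3) | (0,0) | (0,1) | (0,2) | (0,3)
(1,1) | (1,1) | (1,2) | (1,3) | (1,0) | (0,1) | (0,2) | (0,3) | (0,0)
(1,2) | (1,2) | (1,3) | (1,0) | (1,1) | (0,2) | (0,3) | (0,0) | (0,1)
(1,3) | (1,3) | (1,0) | (1,1) | (1,2) | (0,3) | (0,0) | (0,1) | (0,2)


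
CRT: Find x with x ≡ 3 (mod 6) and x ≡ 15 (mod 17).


m₁ = 6, m₂ = 17, gcd = 1, so CRT applies. M = m₁·m₂ = 102
Let M₁ = M/m₁ = 17, M₂ = M/m₂ = 6
Find y₁ ≡ M₁⁻¹ (mod m₁): 17⁻¹ ≡ 5 (mod 6)
Find y₂ ≡ M₂⁻¹ (mod m₂): 6⁻¹ ≡ 3 (mod 17)
x = a₁·M₁·y₁ + a₂·M₂·y₂ = 3·17·5 + 15·6·3 = 525
Reduce mod 102: x ≡ 15
Check: 15 mod 6 = 3 ✓, 15 mod 17 = 15 ✓

x ≡ 15 (mod 102)


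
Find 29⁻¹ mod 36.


Use the extended Euclidean algorithm to write 1 = 29·s + 36·t; then s mod 36 is the inverse.
Euclidean algorithm:
  29 = 0·36 + 29
  36 = 1·29 + 7
  29 = 4·7 + 1
  7 = 7·1 + 0
gcd(29,36) = 1
Back-substitution gives: 29·(5) + 36·(-4) = 1
So 29⁻¹ ≡ 5 ≡ 5 (mod 36)
Check: 29 × 5 = 145 ≡ 1 (mod 36) ✓

29⁻¹ ≡ 5 (mod 36)


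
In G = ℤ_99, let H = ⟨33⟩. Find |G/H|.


|⟨33⟩| = n / gcd(33, 99) = 99 / 33 = 3
H is normal (ℤ_99 is abelian).
|G/H| = |G| / |H| = 99 / 3 = 33

|G/H| = 33


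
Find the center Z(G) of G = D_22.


Z(G) = {g ∈ G | gx = xg for all x ∈ G}
For even n, Z(D_n) = {e, r^(n/2)}: the 180° rotation r^11 commutes with every reflection and rotation

Z(D_22) = {e, r^11}


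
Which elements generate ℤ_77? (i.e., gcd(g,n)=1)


g generates ℤ_n iff gcd(g,n) = 1
Prime factors of 77: 7, 11
Generators are g ∈ {1,...,76} not divisible by any of these primes.
Generators: {1, 2, 3, 4, 5, 6, 8, 9, 10, 12, 13, 15, 16, 17, 18, 19, 20, 23, 24, 25, 26, 27, 29, 30, 31, 32, 34, 36, 37, 38, 39, 40, 41, 43, 45, 46, 47, 48, 50, 51, 52, 53, 54, 57, 58, 59, 60, 61, 62, 64, 65, 67, 68, 69, 71, 72, 73, 74, 75, 76}
Number of generators = φ(77) = 60

Generators of ℤ_77 = {1, 2, 3, 4, 5, 6, 8, 9, 10, 12, 13, 15, 16, 17, 18, 19, 20, 23, 24, 25, 26, 27, 29, 30, 31, 32, 34, 36, 37, 38, 39, 40, 41, 43, 45, 46, 47, 48, 50, 51, 52, 53, 54, 57, 58, 59, 60, 61, 62, 64, 65, 67, 68, 69, 71, 72, 73, 74, 75, 76}


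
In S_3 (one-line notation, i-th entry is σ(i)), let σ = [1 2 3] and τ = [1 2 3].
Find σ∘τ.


σ∘τ: apply τ first, then σ
1 →τ 1 →σ 1
2 →τ 2 →σ 2
3 →τ 3 →σ 3

σ∘τ = [1 2 3]


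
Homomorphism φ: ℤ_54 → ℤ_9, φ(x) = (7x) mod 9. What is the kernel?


Kernel = preimage of identity
ker(φ) = {x ∈ ℤ_54 : 7x ≡ 0 (mod 9)}. Since 9 | 54, φ is well-defined. The kernel is the cyclic subgroup ⟨9⟩ of ℤ_54 (order 6), i.e. {0, 9, 18, 27, 36, 45}

ker(φ) = {0, 9, 18, 27, 36, 45}


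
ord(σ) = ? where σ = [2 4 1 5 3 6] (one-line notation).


Cycle decomposition: (1 2 4 5 3)
Cycle lengths: 5
Order = lcm(5) = 5

ord(σ) = 5


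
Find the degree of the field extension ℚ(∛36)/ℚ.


∛36 has minimal polynomial x³ - 36 (irreducible over ℚ since 36 is not a perfect cube)

[ℚ(∛36)/ℚ] = 3


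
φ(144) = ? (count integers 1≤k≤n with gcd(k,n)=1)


Factor n: 144 = 2^4 × 3^2
φ(n) = n · ∏(1 - 1/p) over distinct primes p | n
φ(144) = 144 · (1 - 1/2) · (1 - 1/3) = 48

φ(144) = 48


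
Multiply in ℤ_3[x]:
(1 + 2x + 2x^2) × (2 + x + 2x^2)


Expand and collect like terms; reduce coefficients mod 3:
x^0: 1·2 = 2 ≡ 2 (mod 3)
x^1: 1·1 + 2·2 = 5 ≡ 2 (mod 3)
x^2: 1·2 + 2·1 + 2·2 = 8 ≡ 2 (mod 3)
x^3: 2·2 + 2·1 = 6 ≡ 0 (mod 3)
x^4: 2·2 = 4 ≡ 1 (mod 3)
Result: 2 + 2x + 2x^2 + x^4

f · g = 2 + 2x + 2x^2 + x^4


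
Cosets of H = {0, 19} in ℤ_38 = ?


H = {0, 19}, |H| = 2
Number of cosets = |G|/|H| = 38/2 = 19
0 + H = {0, 19}
1 + H = {1, 20}
2 + H = {2, 21}
3 + H = {3, 22}
4 + H = {4, 23}
5 + H = {5, 24}
6 + H = {6, 25}
7 + H = {7, 26}
8 + H = {8, 27}
9 + H = {9, 28}
10 + H = {10, 29}
11 + H = {11, 30}
12 + H = {12, 31}
13 + H = {13, 32}
14 + H = {14, 33}
15 + H = {15, 34}
16 + H = {16, 35}
17 + H = {17, 36}
18 + H = {18, 37}

Cosets: 0+H={0,19}; 1+H={1,20}; 2+H={2,21}; 3+H={3,22}; 4+H={4,23}; 5+H={5,24}; 6+H={6,25}; 7+H={7,26}; 8+H={8,27}; 9+H={9,28}; 10+H={10,29}; 11+H={11,30}; 12+H={12,31}; 13+H={13,32}; 14+H={14,33}; 15+H={15,34}; 16+H={16,35}; 17+H={17,36}; 18+H={18,37}


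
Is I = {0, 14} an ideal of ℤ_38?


Check ideal conditions for I = {0, 14} in ℤ_38:
(1) I is an additive subgroup? No
(2) For r ∈ ℤ_38 and a ∈ I: r·a ∈ I? No  [counterexample: r=2, a=14, r·a mod 38 = 28 ∉ I]

No, I is not an ideal of ℤ_38


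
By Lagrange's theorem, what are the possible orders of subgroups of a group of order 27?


Lagrange's theorem: |H| divides |G|
|G| = 27
Divisors of 27: 1, 3, 9, 27

Possible subgroup orders: {1, 3, 9, 27}


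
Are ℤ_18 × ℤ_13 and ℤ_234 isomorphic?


Comparing ℤ_18 × ℤ_13 and ℤ_234:
gcd(18,13) = 1, so ℤ_18 × ℤ_13 ≅ ℤ_234 (CRT)

Yes, ℤ_18 × ℤ_13 ≅ ℤ_234


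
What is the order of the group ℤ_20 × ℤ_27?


|A × B| = |A| · |B|
|ℤ_20 × ℤ_27| = 20 × 27 = 540

|ℤ_20 × ℤ_27| = 540


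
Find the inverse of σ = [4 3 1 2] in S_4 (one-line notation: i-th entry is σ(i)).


To find σ⁻¹, swap domain and range:
σ(1) = 4 → σ⁻¹(4) = 1
σ(2) = 3 → σ⁻¹(3) = 2
σ(3) = 1 → σ⁻¹(1) = 3
σ(4) = 2 → σ⁻¹(2) = 4

σ⁻¹ = [3 4 2 1]


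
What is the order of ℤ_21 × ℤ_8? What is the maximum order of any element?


|ℤ_21 × ℤ_8| = 21 × 8 = 168
Max element order = lcm(21,8) = 168
Cyclic? Yes (gcd=1)

|ℤ_21×ℤ_8| = 168, max element order = 168


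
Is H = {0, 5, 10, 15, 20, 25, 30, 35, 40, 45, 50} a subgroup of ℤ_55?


Subgroup test for H = {0, 5, 10, 15, 20, 25, 30, 35, 40, 45, 50} in (ℤ_55, +):
(1) 0 ∈ H? Yes
(2) Closure: for all a,b ∈ H, (a+b) mod 55 ∈ H? Yes
(3) Inverses: for all a ∈ H, -a mod 55 ∈ H? Yes

Yes, H is a subgroup of ℤ_55


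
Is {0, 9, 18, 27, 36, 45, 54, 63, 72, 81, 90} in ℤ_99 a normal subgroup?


H = {0, 9, 18, 27, 36, 45, 54, 63, 72, 81, 90} in ℤ_99
ℤ_99 is abelian; every subgroup of an abelian group is normal

Yes, normal subgroup


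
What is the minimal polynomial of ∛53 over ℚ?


∛53 satisfies x³ - 53 = 0, irreducible over ℚ (no rational root; 53 is not a perfect cube)

Minimal polynomial: x³ - 53


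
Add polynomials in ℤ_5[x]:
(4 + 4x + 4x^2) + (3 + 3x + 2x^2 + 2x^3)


Add coefficients mod 5:
x^0: 4 + 3 = 2 (mod 5)
x^1: 4 + 3 = 2 (mod 5)
x^2: 4 + 2 = 1 (mod 5)
x^3: 0 + 2 = 2 (mod 5)
Result: 2 + 2x + x^2 + 2x^3

f + g = 2 + 2x + x^2 + 2x^3


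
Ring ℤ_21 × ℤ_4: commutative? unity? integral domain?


Direct product ring; commutative with unity (1,1); but (1,0)·(0,1) = (0,0) gives zero divisors, so not an integral domain
Commutative: Yes
Integral domain: No
Has unity: Yes

ℤ_21 × ℤ_4: Commutative=Yes, Unity=Yes


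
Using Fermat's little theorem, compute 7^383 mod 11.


Fermat's little theorem: if p is prime and gcd(a,p)=1, then a^(p-1) ≡ 1 (mod p)
p = 11 is prime, gcd(7,11) = 1
Reduce exponent: 383 mod 10 = 3
So 7^383 ≡ 7^3 (mod 11)
7^3 mod 11 = 2

7^383 ≡ 2 (mod 11)


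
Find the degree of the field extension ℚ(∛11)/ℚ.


∛11 has minimal polynomial x³ - 11 (irreducible over ℚ since 11 is not a perfect cube)

[ℚ(∛11)/ℚ] = 3


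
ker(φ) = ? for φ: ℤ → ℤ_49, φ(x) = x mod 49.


Kernel = preimage of identity
ker(φ) = {x ∈ ℤ : x ≡ 0 (mod 49)} = 49ℤ = {0, ±49, ±98, ...}

ker(φ) = 49ℤ


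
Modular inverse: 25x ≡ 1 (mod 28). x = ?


Use the extended Euclidean algorithm to write 1 = 25·s + 28·t; then s mod 28 is the inverse.
Euclidean algorithm:
  25 = 0·28 + 25
  28 = 1·25 + 3
  25 = 8·3 + 1
  3 = 3·1 + 0
gcd(25,28) = 1
Back-substitution gives: 25·(9) + 28·(-8) = 1
So 25⁻¹ ≡ 9 ≡ 9 (mod 28)
Check: 25 × 9 = 225 ≡ 1 (mod 28) ✓

25⁻¹ ≡ 9 (mod 28)


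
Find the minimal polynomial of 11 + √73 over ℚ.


Let α = 11 + √73. Then α - 11 = √73, so (α - 11)² = 73, giving α² - 22α + 48 = 0. Degree 2 and α ∉ ℚ, so this is the minimal polynomial.

Minimal polynomial: x² - 22x + 48


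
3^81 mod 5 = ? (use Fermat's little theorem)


Fermat's little theorem: if p is prime and gcd(a,p)=1, then a^(p-1) ≡ 1 (mod p)
p = 5 is prime, gcd(3,5) = 1
Reduce exponent: 81 mod 4 = 1
So 3^81 ≡ 3^1 (mod 5)
3^1 mod 5 = 3

3^81 ≡ 3 (mod 5)


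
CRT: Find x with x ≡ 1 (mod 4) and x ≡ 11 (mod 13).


m₁ = 4, m₂ = 13, gcd = 1, so CRT applies. M = m₁·m₂ = 52
Let M₁ = M/m₁ = 13, M₂ = M/m₂ = 4
Find y₁ ≡ M₁⁻¹ (mod m₁): 13⁻¹ ≡ 1 (mod 4)
Find y₂ ≡ M₂⁻¹ (mod m₂): 4⁻¹ ≡ 10 (mod 13)
x = a₁·M₁·y₁ + a₂·M₂·y₂ = 1·13·1 + 11·4·10 = 453
Reduce mod 52: x ≡ 37
Check: 37 mod 4 = 1 ✓, 37 mod 13 = 11 ✓

x ≡ 37 (mod 52)


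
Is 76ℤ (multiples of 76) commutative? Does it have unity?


76ℤ is a commutative ring under +,× but has no multiplicative identity (1 ∉ 76ℤ); it has no zero divisors, but without unity it is not an integral domain
Commutative: Yes
Integral domain: No
Has unity: No

76ℤ (multiples of 76): Commutative=Yes, Unity=No


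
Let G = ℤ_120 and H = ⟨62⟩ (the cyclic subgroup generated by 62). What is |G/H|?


|⟨62⟩| = n / gcd(62, 120) = 120 / 2 = 60
H is normal (ℤ_120 is abelian).
|G/H| = |G| / |H| = 120 / 60 = 2

|G/H| = 2


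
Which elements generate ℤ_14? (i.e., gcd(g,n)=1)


g generates ℤ_n iff gcd(g,n) = 1
Checking each g ∈ {1,...,13}:
gcd(1,14) = 1
gcd(2,14) = 2
gcd(3,14) = 1
gcd(4,14) = 2
gcd(5,14) = 1
gcd(6,14) = 2
gcd(7,14) = 7
gcd(8,14) = 2
gcd(9,14) = 1
gcd(10,14) = 2
gcd(11,14) = 1
gcd(12,14) = 2
gcd(13,14) = 1
Generators: {1, 3, 5, 9, 11, 13}
Number of generators = φ(14) = 6

Generators of ℤ_14 = {1, 3, 5, 9, 11, 13}


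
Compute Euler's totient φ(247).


Factor n: 247 = 13 × 19
φ(n) = n · ∏(1 - 1/p) over distinct primes p | n
φ(247) = 247 · (1 - 1/13) · (1 - 1/19) = 216

φ(247) = 216


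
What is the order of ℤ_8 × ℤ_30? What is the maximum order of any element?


|ℤ_8 × ℤ_30| = 8 × 30 = 240
Max element order = lcm(8,30) = 120
Cyclic? No (gcd=2)

|ℤ_8×ℤ_30| = 240, max element order = 120


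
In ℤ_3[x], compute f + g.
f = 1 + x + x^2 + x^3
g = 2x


Add coefficients mod 3:
x^0: 1 + 0 = 1 (mod 3)
x^1: 1 + 2 = 0 (mod 3)
x^2: 1 + 0 = 1 (mod 3)
x^3: 1 + 0 = 1 (mod 3)
Result: 1 + x^2 + x^3

f + g = 1 + x^2 + x^3


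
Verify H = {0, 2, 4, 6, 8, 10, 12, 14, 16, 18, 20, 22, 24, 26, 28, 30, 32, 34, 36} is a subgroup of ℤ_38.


Subgroup test for H = {0, 2, 4, 6, 8, 10, 12, 14, 16, 18, 20, 22, 24, 26, 28, 30, 32, 34, 36} in (ℤ_38, +):
(1) 0 ∈ H? Yes
(2) Closure: for all a,b ∈ H, (a+b) mod 38 ∈ H? Yes
(3) Inverses: for all a ∈ H, -a mod 38 ∈ H? Yes

Yes, H is a subgroup of ℤ_38


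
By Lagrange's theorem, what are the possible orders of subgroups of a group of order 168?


Lagrange's theorem: |H| divides |G|
|G| = 168
Divisors of 168: 1, 2, 3, 4, 6, 7, 8, 12, 14, 21, 24, 28, 42, 56, 84, 168

Possible subgroup orders: {1, 2, 3, 4, 6, 7, 8, 12, 14, 21, 24, 28, 42, 56, 84, 168}


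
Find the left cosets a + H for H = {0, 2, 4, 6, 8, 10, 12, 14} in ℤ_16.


H = {0, 2, 4, 6, 8, 10, 12, 14}, |H| = 8
Number of cosets = |G|/|H| = 16/8 = 2
0 + H = {0, 2, 4, 6, 8, 10, 12, 14}
1 + H = {1, 3, 5, 7, 9, 11, 13, 15}

Cosets: 0+H={0,2,4,6,8,10,12,14}; 1+H={1,3,5,7,9,11,13,15}


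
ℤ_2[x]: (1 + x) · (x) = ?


Expand and collect like terms; reduce coefficients mod 2:
x^0: 1·0 = 0 ≡ 0 (mod 2)
x^1: 1·1 + 1·0 = 1 ≡ 1 (mod 2)
x^2: 1·1 = 1 ≡ 1 (mod 2)
Result: x + x^2

f · g = x + x^2


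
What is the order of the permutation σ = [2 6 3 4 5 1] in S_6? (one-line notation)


Cycle decomposition: (1 2 6)
Cycle lengths: 3
Order = lcm(3) = 3

ord(σ) = 3


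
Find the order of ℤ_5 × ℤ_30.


|A × B| = |A| · |B|
|ℤ_5 × ℤ_30| = 5 × 30 = 150

|ℤ_5 × ℤ_30| = 150


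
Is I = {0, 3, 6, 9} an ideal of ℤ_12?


Check ideal conditions for I = {0, 3, 6, 9} in ℤ_12:
(1) I is an additive subgroup? Yes
(2) For r ∈ ℤ_12 and a ∈ I: r·a ∈ I? Yes

Yes, I is an ideal of ℤ_12


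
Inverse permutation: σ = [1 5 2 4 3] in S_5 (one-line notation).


To find σ⁻¹, swap domain and range:
σ(1) = 1 → σ⁻¹(1) = 1
σ(2) = 5 → σ⁻¹(5) = 2
σ(3) = 2 → σ⁻¹(2) = 3
σ(4) = 4 → σ⁻¹(4) = 4
σ(5) = 3 → σ⁻¹(3) = 5

σ⁻¹ = [1 3 5 4 2]


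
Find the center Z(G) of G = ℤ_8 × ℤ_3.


Z(G) = {g ∈ G | gx = xg for all x ∈ G}
Direct product of abelian groups is abelian, so Z(G) = G

Z(ℤ_8 × ℤ_3) = ℤ_8 × ℤ_3


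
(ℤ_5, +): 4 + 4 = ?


Operation: addition mod 5
4 + 4 = (a + b) mod 5 with a = 4, b = 4

4 + 4 = 3


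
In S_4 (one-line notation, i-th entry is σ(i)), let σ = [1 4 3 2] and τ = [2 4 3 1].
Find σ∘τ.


σ∘τ: apply τ first, then σ
1 →τ 2 →σ 4
2 →τ 4 →σ 2
3 →τ 3 →σ 3
4 →τ 1 →σ 1

σ∘τ = [4 2 3 1]


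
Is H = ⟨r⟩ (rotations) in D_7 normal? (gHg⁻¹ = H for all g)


H = ⟨r⟩ (rotations) in D_7
The rotation subgroup ⟨r⟩ has index 2 in D_7, so it is normal

Yes, normal subgroup


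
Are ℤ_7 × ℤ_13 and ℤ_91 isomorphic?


Comparing ℤ_7 × ℤ_13 and ℤ_91:
gcd(7,13) = 1, so ℤ_7 × ℤ_13 ≅ ℤ_91 (CRT)

Yes, ℤ_7 × ℤ_13 ≅ ℤ_91


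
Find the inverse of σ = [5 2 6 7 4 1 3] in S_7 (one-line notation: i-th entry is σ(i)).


To find σ⁻¹, swap domain and range:
σ(1) = 5 → σ⁻¹(5) = 1
σ(2) = 2 → σ⁻¹(2) = 2
σ(3) = 6 → σ⁻¹(6) = 3
σ(4) = 7 → σ⁻¹(7) = 4
σ(5) = 4 → σ⁻¹(4) = 5
σ(6) = 1 → σ⁻¹(1) = 6
σ(7) = 3 → σ⁻¹(3) = 7

σ⁻¹ = [6 2 7 5 1 3 4]


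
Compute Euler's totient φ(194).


Factor n: 194 = 2 × 97
φ(n) = n · ∏(1 - 1/p) over distinct primes p | n
φ(194) = 194 · (1 - 1/2) · (1 - 1/97) = 96

φ(194) = 96


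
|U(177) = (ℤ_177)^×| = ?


U(n) is the group of units mod n; |U(n)| = φ(n)
|U(177)| = φ(177) = 116

|U(177) = (ℤ_177)^×| = 116


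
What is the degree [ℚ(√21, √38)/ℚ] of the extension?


[ℚ(√21,√38):ℚ] = [ℚ(√21,√38):ℚ(√21)]·[ℚ(√21):ℚ] = 2·2 = 4

[ℚ(√21, √38)/ℚ] = 4


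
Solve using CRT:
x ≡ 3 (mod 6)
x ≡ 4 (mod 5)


m₁ = 6, m₂ = 5, gcd = 1, so CRT applies. M = m₁·m₂ = 30
Let M₁ = M/m₁ = 5, M₂ = M/m₂ = 6
Find y₁ ≡ M₁⁻¹ (mod m₁): 5⁻¹ ≡ 5 (mod 6)
Find y₂ ≡ M₂⁻¹ (mod m₂): 6⁻¹ ≡ 1 (mod 5)
x = a₁·M₁·y₁ + a₂·M₂·y₂ = 3·5·5 + 4·6·1 = 99
Reduce mod 30: x ≡ 9
Check: 9 mod 6 = 3 ✓, 9 mod 5 = 4 ✓

x ≡ 9 (mod 30)


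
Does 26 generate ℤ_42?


g generates ℤ_n iff gcd(g, n) = 1
gcd(26, 42) = 2
Since gcd = 2 ≠ 1, ⟨26⟩ has order 21 < 42, so 26 is not a generator.

No, 26 does not generate ℤ_42


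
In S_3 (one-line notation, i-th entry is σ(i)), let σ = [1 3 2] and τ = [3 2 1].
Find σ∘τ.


σ∘τ: apply τ first, then σ
1 →τ 3 →σ 2
2 →τ 2 →σ 3
3 →τ 1 →σ 1

σ∘τ = [2 3 1]


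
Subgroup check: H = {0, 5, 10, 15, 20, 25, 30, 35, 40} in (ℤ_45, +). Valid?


Subgroup test for H = {0, 5, 10, 15, 20, 25, 30, 35, 40} in (ℤ_45, +):
(1) 0 ∈ H? Yes
(2) Closure: for all a,b ∈ H, (a+b) mod 45 ∈ H? Yes
(3) Inverses: for all a ∈ H, -a mod 45 ∈ H? Yes

Yes, H is a subgroup of ℤ_45


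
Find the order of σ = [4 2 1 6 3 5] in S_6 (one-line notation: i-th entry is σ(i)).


Cycle decomposition: (1 4 6 5 3)
Cycle lengths: 5
Order = lcm(5) = 5

ord(σ) = 5


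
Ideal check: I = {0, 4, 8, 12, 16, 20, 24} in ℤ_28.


Check ideal conditions for I = {0, 4, 8, 12, 16, 20, 24} in ℤ_28:
(1) I is an additive subgroup? Yes
(2) For r ∈ ℤ_28 and a ∈ I: r·a ∈ I? Yes

Yes, I is an ideal of ℤ_28


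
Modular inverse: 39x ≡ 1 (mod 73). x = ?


Use the extended Euclidean algorithm to write 1 = 39·s + 73·t; then s mod 73 is the inverse.
Euclidean algorithm:
  39 = 0·73 + 39
  73 = 1·39 + 34
  39 = 1·34 + 5
  34 = 6·5 + 4
  5 = 1·4 + 1
  4 = 4·1 + 0
gcd(39,73) = 1
Back-substitution gives: 39·(15) + 73·(-8) = 1
So 39⁻¹ ≡ 15 ≡ 15 (mod 73)
Check: 39 × 15 = 585 ≡ 1 (mod 73) ✓

39⁻¹ ≡ 15 (mod 73)


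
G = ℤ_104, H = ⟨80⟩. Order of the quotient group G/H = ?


|⟨80⟩| = n / gcd(80, 104) = 104 / 8 = 13
H is normal (ℤ_104 is abelian).
|G/H| = |G| / |H| = 104 / 13 = 8

|G/H| = 8


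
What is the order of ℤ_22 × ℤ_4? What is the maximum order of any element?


|ℤ_22 × ℤ_4| = 22 × 4 = 88
Max element order = lcm(22,4) = 44
Cyclic? No (gcd=2)

|ℤ_22×ℤ_4| = 88, max element order = 44


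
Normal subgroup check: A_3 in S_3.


H = A_3 in S_3
A_3 has index 2 in S_3, and every subgroup of index 2 is normal

Yes, normal subgroup


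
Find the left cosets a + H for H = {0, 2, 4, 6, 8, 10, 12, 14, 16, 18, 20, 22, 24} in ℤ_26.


H = {0, 2, 4, 6, 8, 10, 12, 14, 16, 18, 20, 22, 24}, |H| = 13
Number of cosets = |G|/|H| = 26/13 = 2
0 + H = {0, 2, 4, 6, 8, 10, 12, 14, 16, 18, 20, 22, 24}
1 + H = {1, 3, 5, 7, 9, 11, 13, 15, 17, 19, 21, 23, 25}

Cosets: 0+H={0,2,4,6,8,10,12,14,16,18,20,22,24}; 1+H={1,3,5,7,9,11,13,15,17,19,21,23,25}


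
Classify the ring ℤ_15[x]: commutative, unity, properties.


ℤ_15 has zero divisors (3·5 ≡ 0), and these lift to constant zero divisors in ℤ_15[x]; so not an integral domain
Commutative: Yes
Integral domain: No
Has unity: Yes

ℤ_15[x]: Commutative=Yes, Unity=Yes
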